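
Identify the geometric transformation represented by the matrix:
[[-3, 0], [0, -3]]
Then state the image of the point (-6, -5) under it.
uniform scaling by factor -3; image of (-6, -5) is (18, 15)

This is a diagonal matrix with equal entries -3, so it scales both axes by the same factor -3.
The matrix [[-3, 0], [0, -3]] represents: uniform scaling by factor -3.
Applying it to (-6, -5): [-3·-6 + 0·-5, 0·-6 + -3·-5] = (18, 15).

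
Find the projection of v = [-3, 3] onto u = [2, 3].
[6/13, 9/13]

The projection of v onto u is proj_u(v) = ((v·u) / (u·u)) · u.
v·u = (-3)*(2) + (3)*(3) = 3.
u·u = (2)*(2) + (3)*(3) = 13.
coefficient = 3 / 13 = 3/13.
proj_u(v) = 3/13 · [2, 3] = [6/13, 9/13].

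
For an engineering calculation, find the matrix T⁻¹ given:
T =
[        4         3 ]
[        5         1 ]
det(T) = -11
T⁻¹ =
[    -1/11      3/11 ]
[     5/11     -4/11 ]

For a 2×2 matrix T = [[a, b], [c, d]] with det(T) ≠ 0, T⁻¹ = (1/det(T)) * [[d, -b], [-c, a]].
det(T) = (4)*(1) - (3)*(5) = 4 - 15 = -11.
T⁻¹ = (1/-11) * [[1, -3], [-5, 4]].
Dividing each entry by -11 and reducing:
T⁻¹ =
[    -1/11      3/11 ]
[     5/11     -4/11 ]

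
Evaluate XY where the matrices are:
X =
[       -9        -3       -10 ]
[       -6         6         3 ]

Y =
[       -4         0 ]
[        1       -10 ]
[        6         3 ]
XY =
[      -27         0 ]
[       48       -51 ]

Matrix multiplication: (XY)[i][j] = sum over k of X[i][k] * Y[k][j].
  (XY)[0][0] = (-9)*(-4) + (-3)*(1) + (-10)*(6) = -27
  (XY)[0][1] = (-9)*(0) + (-3)*(-10) + (-10)*(3) = 0
  (XY)[1][0] = (-6)*(-4) + (6)*(1) + (3)*(6) = 48
  (XY)[1][1] = (-6)*(0) + (6)*(-10) + (3)*(3) = -51
XY =
[      -27         0 ]
[       48       -51 ]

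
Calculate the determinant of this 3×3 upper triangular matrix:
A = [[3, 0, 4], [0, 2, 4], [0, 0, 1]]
6

The determinant of a triangular matrix is the product of its diagonal entries (the off-diagonal entries above the diagonal do not affect it).
det(A) = (3) * (2) * (1) = 6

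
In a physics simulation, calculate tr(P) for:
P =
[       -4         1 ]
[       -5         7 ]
tr(P) = -4 + 7 = 3

The trace of a square matrix is the sum of its diagonal entries.
Diagonal entries of P: P[0][0] = -4, P[1][1] = 7.
tr(P) = -4 + 7 = 3.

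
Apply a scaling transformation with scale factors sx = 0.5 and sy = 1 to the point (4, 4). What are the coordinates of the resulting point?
(2.0, 4)

Scaling matrix:
[[0.50, 0], [0, 1]]
Result: (4 × 0.5, 4 × 1) = (2.0, 4)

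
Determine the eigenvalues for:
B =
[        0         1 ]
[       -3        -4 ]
λ = -3, -1

Solve det(B - λI) = 0. For a 2×2 matrix the characteristic equation is λ² - (trace)λ + det = 0.
trace(B) = a + d = 0 - 4 = -4.
det(B) = a*d - b*c = (0)*(-4) - (1)*(-3) = 0 + 3 = 3.
Characteristic equation: λ² - (-4)λ + (3) = 0.
Discriminant = (-4)² - 4*(3) = 16 - 12 = 4.
λ = (-4 ± √4) / 2 = (-4 ± 2) / 2 = -3, -1.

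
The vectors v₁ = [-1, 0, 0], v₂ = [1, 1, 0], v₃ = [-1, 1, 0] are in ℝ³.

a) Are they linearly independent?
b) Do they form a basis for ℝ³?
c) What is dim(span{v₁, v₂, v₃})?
Not independent, not a basis, dim(span) = 2

Check whether v₃ can be written as a linear combination of v₁ and v₂.
v₃ = (2)·v₁ + (1)·v₂ = [-1, 1, 0], so the three vectors are linearly dependent.
Thus they do not form a basis for ℝ³, and dim(span{v₁, v₂, v₃}) = 2 (spanned by v₁ and v₂).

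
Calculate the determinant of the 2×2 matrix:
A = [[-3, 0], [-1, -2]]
6

For A = [[a, b], [c, d]], det(A) = a*d - b*c.
det(A) = (-3)*(-2) - (0)*(-1) = 6 - 0 = 6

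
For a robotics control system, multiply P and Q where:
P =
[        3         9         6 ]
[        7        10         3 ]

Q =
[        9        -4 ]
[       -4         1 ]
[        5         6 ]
PQ =
[       21        33 ]
[       38         0 ]

Matrix multiplication: (PQ)[i][j] = sum over k of P[i][k] * Q[k][j].
  (PQ)[0][0] = (3)*(9) + (9)*(-4) + (6)*(5) = 21
  (PQ)[0][1] = (3)*(-4) + (9)*(1) + (6)*(6) = 33
  (PQ)[1][0] = (7)*(9) + (10)*(-4) + (3)*(5) = 38
  (PQ)[1][1] = (7)*(-4) + (10)*(1) + (3)*(6) = 0
PQ =
[       21        33 ]
[       38         0 ]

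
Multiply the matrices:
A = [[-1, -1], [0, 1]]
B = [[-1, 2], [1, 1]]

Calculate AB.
[[0, -3], [1, 1]]

Each entry (i,j) of AB = sum over k of A[i][k]*B[k][j].
(AB)[0][0] = (-1)*(-1) + (-1)*(1) = 0
(AB)[0][1] = (-1)*(2) + (-1)*(1) = -3
(AB)[1][0] = (0)*(-1) + (1)*(1) = 1
(AB)[1][1] = (0)*(2) + (1)*(1) = 1
AB = [[0, -3], [1, 1]]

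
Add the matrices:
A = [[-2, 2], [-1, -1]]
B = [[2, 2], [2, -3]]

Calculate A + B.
[[0, 4], [1, -4]]

Add corresponding elements:
(-2)+(2)=0
(2)+(2)=4
(-1)+(2)=1
(-1)+(-3)=-4
A + B = [[0, 4], [1, -4]]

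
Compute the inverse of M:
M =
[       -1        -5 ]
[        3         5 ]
det(M) = 10
M⁻¹ =
[      1/2       1/2 ]
[    -3/10     -1/10 ]

For a 2×2 matrix M = [[a, b], [c, d]] with det(M) ≠ 0, M⁻¹ = (1/det(M)) * [[d, -b], [-c, a]].
det(M) = (-1)*(5) - (-5)*(3) = -5 + 15 = 10.
M⁻¹ = (1/10) * [[5, 5], [-3, -1]].
Dividing each entry by 10 and reducing:
M⁻¹ =
[      1/2       1/2 ]
[    -3/10     -1/10 ]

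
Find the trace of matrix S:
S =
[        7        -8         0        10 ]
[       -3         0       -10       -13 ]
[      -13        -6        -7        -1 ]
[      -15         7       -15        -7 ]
tr(S) = 7 + 0 - 7 - 7 = -7

The trace of a square matrix is the sum of its diagonal entries.
Diagonal entries of S: S[0][0] = 7, S[1][1] = 0, S[2][2] = -7, S[3][3] = -7.
tr(S) = 7 + 0 - 7 - 7 = -7.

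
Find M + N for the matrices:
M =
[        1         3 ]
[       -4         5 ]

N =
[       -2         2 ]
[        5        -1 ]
M + N =
[       -1         5 ]
[        1         4 ]

Matrix addition is elementwise: (M+N)[i][j] = M[i][j] + N[i][j].
  (M+N)[0][0] = (1) + (-2) = -1
  (M+N)[0][1] = (3) + (2) = 5
  (M+N)[1][0] = (-4) + (5) = 1
  (M+N)[1][1] = (5) + (-1) = 4
M + N =
[       -1         5 ]
[        1         4 ]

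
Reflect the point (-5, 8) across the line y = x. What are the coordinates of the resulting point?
(8, -5)

Reflection across line y = x: (-5, 8) → (8, -5)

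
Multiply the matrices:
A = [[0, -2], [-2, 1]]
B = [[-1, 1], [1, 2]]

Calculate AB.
[[-2, -4], [3, 0]]

Each entry (i,j) of AB = sum over k of A[i][k]*B[k][j].
(AB)[0][0] = (0)*(-1) + (-2)*(1) = -2
(AB)[0][1] = (0)*(1) + (-2)*(2) = -4
(AB)[1][0] = (-2)*(-1) + (1)*(1) = 3
(AB)[1][1] = (-2)*(1) + (1)*(2) = 0
AB = [[-2, -4], [3, 0]]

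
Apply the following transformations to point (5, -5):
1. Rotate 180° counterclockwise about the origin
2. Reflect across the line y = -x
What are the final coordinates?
(-5, 5)

Step 1: Rotate 180° → (-5, 5)
Step 2: Reflect across the line y = -x → (-5, 5)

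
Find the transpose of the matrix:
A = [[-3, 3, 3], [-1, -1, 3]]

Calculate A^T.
[[-3, -1], [3, -1], [3, 3]]

The transpose sends entry (i,j) to (j,i); rows become columns.
Row 0 of A: [-3, 3, 3] -> column 0 of A^T.
Row 1 of A: [-1, -1, 3] -> column 1 of A^T.
A^T = [[-3, -1], [3, -1], [3, 3]]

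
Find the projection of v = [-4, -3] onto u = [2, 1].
[-22/5, -11/5]

The projection of v onto u is proj_u(v) = ((v·u) / (u·u)) · u.
v·u = (-4)*(2) + (-3)*(1) = -11.
u·u = (2)*(2) + (1)*(1) = 5.
coefficient = -11 / 5 = -11/5.
proj_u(v) = -11/5 · [2, 1] = [-22/5, -11/5].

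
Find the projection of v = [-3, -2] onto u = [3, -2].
[-15/13, 10/13]

The projection of v onto u is proj_u(v) = ((v·u) / (u·u)) · u.
v·u = (-3)*(3) + (-2)*(-2) = -5.
u·u = (3)*(3) + (-2)*(-2) = 13.
coefficient = -5 / 13 = -5/13.
proj_u(v) = -5/13 · [3, -2] = [-15/13, 10/13].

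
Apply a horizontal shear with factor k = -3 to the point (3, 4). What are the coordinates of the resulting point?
(-9, 4)

Shear matrix for horizontal shear with factor k = -3:
[[1, -3], [0, 1]]
Result: (3, 4) → (-9, 4)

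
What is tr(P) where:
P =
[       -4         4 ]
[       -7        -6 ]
tr(P) = -4 - 6 = -10

The trace of a square matrix is the sum of its diagonal entries.
Diagonal entries of P: P[0][0] = -4, P[1][1] = -6.
tr(P) = -4 - 6 = -10.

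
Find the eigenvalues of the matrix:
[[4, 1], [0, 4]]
λ = 4 and λ = 4

Characteristic equation: det(A - λI) = 0
λ² - (trace)λ + (det) = 0
λ² - (8)λ + (16) = 0
λ² - 8λ + 16 = 0
Solving: λ = 4, 4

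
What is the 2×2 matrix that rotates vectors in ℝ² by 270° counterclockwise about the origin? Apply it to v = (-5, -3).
R = [[0, 1], [-1, 0]]; R·v = (-3, 5)

A counterclockwise rotation by angle θ in ℝ² has matrix R(θ) = [[cos θ, -sin θ], [sin θ, cos θ]].
For θ = 270°: cos θ = 0, sin θ = -1.
R(270°) = [[0, 1], [-1, 0]].
R·v = [0·-5 + (1)·-3, -1·-5 + 0·-3] = (-3, 5).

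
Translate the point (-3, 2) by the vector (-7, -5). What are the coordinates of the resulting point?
(-10, -3)

Translation by (-7, -5):
x' = -3 + -7 = -10
y' = 2 + -5 = -3
Homogeneous matrix: [[1, 0, -7], [0, 1, -5], [0, 0, 1]]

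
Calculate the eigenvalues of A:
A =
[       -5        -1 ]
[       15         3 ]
λ = -2, 0

Solve det(A - λI) = 0. For a 2×2 matrix the characteristic equation is λ² - (trace)λ + det = 0.
trace(A) = a + d = -5 + 3 = -2.
det(A) = a*d - b*c = (-5)*(3) - (-1)*(15) = -15 + 15 = 0.
Characteristic equation: λ² - (-2)λ + (0) = 0.
Discriminant = (-2)² - 4*(0) = 4 - 0 = 4.
λ = (-2 ± √4) / 2 = (-2 ± 2) / 2 = -2, 0.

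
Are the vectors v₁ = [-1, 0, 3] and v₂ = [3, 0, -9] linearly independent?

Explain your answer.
No, linearly dependent (v₂ = -3·v₁)

Check whether there is a scalar k with v₂ = k·v₁.
Comparing components, k = -3 satisfies -3·[-1, 0, 3] = [3, 0, -9].
Since v₂ is a scalar multiple of v₁, the two vectors are linearly dependent.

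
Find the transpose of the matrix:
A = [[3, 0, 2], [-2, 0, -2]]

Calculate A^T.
[[3, -2], [0, 0], [2, -2]]

The transpose sends entry (i,j) to (j,i); rows become columns.
Row 0 of A: [3, 0, 2] -> column 0 of A^T.
Row 1 of A: [-2, 0, -2] -> column 1 of A^T.
A^T = [[3, -2], [0, 0], [2, -2]]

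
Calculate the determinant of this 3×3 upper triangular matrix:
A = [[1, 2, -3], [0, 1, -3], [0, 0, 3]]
3

The determinant of a triangular matrix is the product of its diagonal entries (the off-diagonal entries above the diagonal do not affect it).
det(A) = (1) * (1) * (3) = 3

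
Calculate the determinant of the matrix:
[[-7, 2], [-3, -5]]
41

For a 2×2 matrix [[a, b], [c, d]], det = ad - bc
det = (-7)(-5) - (2)(-3) = 35 - -6 = 41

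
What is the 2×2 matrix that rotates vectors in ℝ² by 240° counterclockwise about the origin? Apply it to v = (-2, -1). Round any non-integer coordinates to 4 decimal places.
R = [[-1/2, √3/2], [-√3/2, -1/2]]; R·v = (0.1340, 2.2321)

A counterclockwise rotation by angle θ in ℝ² has matrix R(θ) = [[cos θ, -sin θ], [sin θ, cos θ]].
For θ = 240°: cos θ = -1/2, sin θ = -√3/2.
R(240°) = [[-1/2, √3/2], [-√3/2, -1/2]].
R·v = [-1/2·-2 + (√3/2)·-1, -√3/2·-2 + -1/2·-1] = (0.1340, 2.2321).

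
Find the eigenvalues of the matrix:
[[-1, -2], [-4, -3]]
λ = -5 and λ = 1

Characteristic equation: det(A - λI) = 0
λ² - (trace)λ + (det) = 0
λ² - (-4)λ + (-5) = 0
λ² + 4λ - 5 = 0
Solving: λ = -5, 1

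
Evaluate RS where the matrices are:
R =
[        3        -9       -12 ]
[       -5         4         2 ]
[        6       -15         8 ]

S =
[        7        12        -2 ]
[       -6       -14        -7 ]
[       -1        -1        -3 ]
RS =
[       87       174        93 ]
[      -61      -118       -24 ]
[      124       274        69 ]

Matrix multiplication: (RS)[i][j] = sum over k of R[i][k] * S[k][j].
  (RS)[0][0] = (3)*(7) + (-9)*(-6) + (-12)*(-1) = 87
  (RS)[0][1] = (3)*(12) + (-9)*(-14) + (-12)*(-1) = 174
  (RS)[0][2] = (3)*(-2) + (-9)*(-7) + (-12)*(-3) = 93
  (RS)[1][0] = (-5)*(7) + (4)*(-6) + (2)*(-1) = -61
  (RS)[1][1] = (-5)*(12) + (4)*(-14) + (2)*(-1) = -118
  (RS)[1][2] = (-5)*(-2) + (4)*(-7) + (2)*(-3) = -24
  (RS)[2][0] = (6)*(7) + (-15)*(-6) + (8)*(-1) = 124
  (RS)[2][1] = (6)*(12) + (-15)*(-14) + (8)*(-1) = 274
  (RS)[2][2] = (6)*(-2) + (-15)*(-7) + (8)*(-3) = 69
RS =
[       87       174        93 ]
[      -61      -118       -24 ]
[      124       274        69 ]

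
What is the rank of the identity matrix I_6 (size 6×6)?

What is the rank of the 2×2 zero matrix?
rank(I_6) = 6, rank(0) = 0

The identity I_6 has 6 columns that are the standard basis vectors e_1, …, e_6. These are linearly independent, so all 6 columns are pivots and rank(I_6) = 6.
The 2×2 zero matrix has every entry zero, so every row is the zero row and there are no pivots; rank(0) = 0.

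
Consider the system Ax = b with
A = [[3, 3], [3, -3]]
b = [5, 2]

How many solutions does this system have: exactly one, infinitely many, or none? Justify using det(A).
Exactly one solution

Compute det(A) = (3)*(-3) - (3)*(3) = -18.
Because det(A) ≠ 0, A is invertible and Ax = b has a unique solution for every b (here x = A⁻¹ b).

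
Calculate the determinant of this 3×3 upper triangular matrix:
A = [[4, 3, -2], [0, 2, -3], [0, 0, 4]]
32

The determinant of a triangular matrix is the product of its diagonal entries (the off-diagonal entries above the diagonal do not affect it).
det(A) = (4) * (2) * (4) = 32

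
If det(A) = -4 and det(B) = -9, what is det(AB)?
36

Use the multiplicative property of determinants: det(AB) = det(A)*det(B).
det(AB) = (-4)*(-9) = 36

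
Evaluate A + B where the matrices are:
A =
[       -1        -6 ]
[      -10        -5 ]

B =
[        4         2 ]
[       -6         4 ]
A + B =
[        3        -4 ]
[      -16        -1 ]

Matrix addition is elementwise: (A+B)[i][j] = A[i][j] + B[i][j].
  (A+B)[0][0] = (-1) + (4) = 3
  (A+B)[0][1] = (-6) + (2) = -4
  (A+B)[1][0] = (-10) + (-6) = -16
  (A+B)[1][1] = (-5) + (4) = -1
A + B =
[        3        -4 ]
[      -16        -1 ]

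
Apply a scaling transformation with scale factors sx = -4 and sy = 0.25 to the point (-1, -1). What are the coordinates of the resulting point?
(4, -0.25)

Scaling matrix:
[[-4, 0], [0, 0.25]]
Result: (-1 × -4, -1 × 0.25) = (4, -0.25)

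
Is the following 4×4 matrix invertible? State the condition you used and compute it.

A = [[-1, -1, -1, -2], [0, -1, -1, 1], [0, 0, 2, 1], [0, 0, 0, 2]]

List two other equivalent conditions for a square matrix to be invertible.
Yes, invertible; det(A) = 4 ≠ 0. Equivalent conditions: rank(A) = 4; Ax = 0 has only the trivial solution; 0 is not an eigenvalue; the columns of A are linearly independent.

To check invertibility, compute det(A).
The given matrix is triangular, so det(A) equals the product of its diagonal entries = 4 ≠ 0.
Since det(A) ≠ 0, A is invertible.
Equivalent conditions for a square matrix A to be invertible:
- rank(A) = 4 (full rank).
- The homogeneous system Ax = 0 has only the trivial solution x = 0.
- 0 is not an eigenvalue of A.
- The columns (equivalently rows) of A are linearly independent.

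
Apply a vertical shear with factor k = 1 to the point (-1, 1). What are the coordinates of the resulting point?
(-1, 0)

Shear matrix for vertical shear with factor k = 1:
[[1, 0], [1, 1]]
Result: (-1, 1) → (-1, 0)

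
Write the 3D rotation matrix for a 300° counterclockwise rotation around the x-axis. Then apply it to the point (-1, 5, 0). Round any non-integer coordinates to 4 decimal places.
R = [[1, 0, 0], [0, 1/2, √3/2], [0, -√3/2, 1/2]]; R·(-1, 5, 0) = (-1.0000, 2.5000, -4.3301)

Rotation matrix for 300° around x-axis:
cos(300°) = 1/2, sin(300°) = -√3/2
R = [[1, 0, 0], [0, 1/2, √3/2], [0, -√3/2, 1/2]]
Apply to (-1, 5, 0): R·[-1, 5, 0]ᵀ = (-1.0000, 2.5000, -4.3301)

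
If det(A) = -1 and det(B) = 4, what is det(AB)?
-4

Use the multiplicative property of determinants: det(AB) = det(A)*det(B).
det(AB) = (-1)*(4) = -4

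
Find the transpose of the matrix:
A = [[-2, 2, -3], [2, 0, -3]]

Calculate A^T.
[[-2, 2], [2, 0], [-3, -3]]

The transpose sends entry (i,j) to (j,i); rows become columns.
Row 0 of A: [-2, 2, -3] -> column 0 of A^T.
Row 1 of A: [2, 0, -3] -> column 1 of A^T.
A^T = [[-2, 2], [2, 0], [-3, -3]]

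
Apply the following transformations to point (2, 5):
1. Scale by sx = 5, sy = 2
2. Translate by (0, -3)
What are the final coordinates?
(10, 7)

Step 1: Scale (2, 5) by (sx, sy) = (5, 2) → (10, 10)
Step 2: Translate by (0, -3) → (10, 7)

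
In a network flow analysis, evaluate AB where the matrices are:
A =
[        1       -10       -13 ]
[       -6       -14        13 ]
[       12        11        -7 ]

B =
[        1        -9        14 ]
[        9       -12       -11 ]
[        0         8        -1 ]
AB =
[      -89         7       137 ]
[     -132       326        57 ]
[      111      -296        54 ]

Matrix multiplication: (AB)[i][j] = sum over k of A[i][k] * B[k][j].
  (AB)[0][0] = (1)*(1) + (-10)*(9) + (-13)*(0) = -89
  (AB)[0][1] = (1)*(-9) + (-10)*(-12) + (-13)*(8) = 7
  (AB)[0][2] = (1)*(14) + (-10)*(-11) + (-13)*(-1) = 137
  (AB)[1][0] = (-6)*(1) + (-14)*(9) + (13)*(0) = -132
  (AB)[1][1] = (-6)*(-9) + (-14)*(-12) + (13)*(8) = 326
  (AB)[1][2] = (-6)*(14) + (-14)*(-11) + (13)*(-1) = 57
  (AB)[2][0] = (12)*(1) + (11)*(9) + (-7)*(0) = 111
  (AB)[2][1] = (12)*(-9) + (11)*(-12) + (-7)*(8) = -296
  (AB)[2][2] = (12)*(14) + (11)*(-11) + (-7)*(-1) = 54
AB =
[      -89         7       137 ]
[     -132       326        57 ]
[      111      -296        54 ]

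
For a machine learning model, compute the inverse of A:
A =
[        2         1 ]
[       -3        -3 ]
det(A) = -3
A⁻¹ =
[        1       1/3 ]
[       -1      -2/3 ]

For a 2×2 matrix A = [[a, b], [c, d]] with det(A) ≠ 0, A⁻¹ = (1/det(A)) * [[d, -b], [-c, a]].
det(A) = (2)*(-3) - (1)*(-3) = -6 + 3 = -3.
A⁻¹ = (1/-3) * [[-3, -1], [3, 2]].
Dividing each entry by -3 and reducing:
A⁻¹ =
[        1       1/3 ]
[       -1      -2/3 ]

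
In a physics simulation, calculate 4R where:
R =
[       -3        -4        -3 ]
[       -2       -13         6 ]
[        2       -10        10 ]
4R =
[      -12       -16       -12 ]
[       -8       -52        24 ]
[        8       -40        40 ]

Scalar multiplication is elementwise: (4R)[i][j] = 4 * R[i][j].
  (4R)[0][0] = 4 * (-3) = -12
  (4R)[0][1] = 4 * (-4) = -16
  (4R)[0][2] = 4 * (-3) = -12
  (4R)[1][0] = 4 * (-2) = -8
  (4R)[1][1] = 4 * (-13) = -52
  (4R)[1][2] = 4 * (6) = 24
  (4R)[2][0] = 4 * (2) = 8
  (4R)[2][1] = 4 * (-10) = -40
  (4R)[2][2] = 4 * (10) = 40
4R =
[      -12       -16       -12 ]
[       -8       -52        24 ]
[        8       -40        40 ]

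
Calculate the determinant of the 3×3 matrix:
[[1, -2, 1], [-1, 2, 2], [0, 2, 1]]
-6

Expansion along first row:
det = 1·det([[2,2],[2,1]]) - -2·det([[-1,2],[0,1]]) + 1·det([[-1,2],[0,2]])
    = 1·(2·1 - 2·2) - -2·(-1·1 - 2·0) + 1·(-1·2 - 2·0)
    = 1·-2 - -2·-1 + 1·-2
    = -2 + -2 + -2 = -6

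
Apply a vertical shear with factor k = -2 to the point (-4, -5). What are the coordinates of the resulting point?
(-4, 3)

Shear matrix for vertical shear with factor k = -2:
[[1, 0], [-2, 1]]
Result: (-4, -5) → (-4, 3)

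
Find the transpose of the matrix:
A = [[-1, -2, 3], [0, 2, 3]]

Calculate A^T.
[[-1, 0], [-2, 2], [3, 3]]

The transpose sends entry (i,j) to (j,i); rows become columns.
Row 0 of A: [-1, -2, 3] -> column 0 of A^T.
Row 1 of A: [0, 2, 3] -> column 1 of A^T.
A^T = [[-1, 0], [-2, 2], [3, 3]]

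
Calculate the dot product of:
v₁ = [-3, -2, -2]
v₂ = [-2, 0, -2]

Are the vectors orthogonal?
10, No

The dot product is the sum of products of corresponding components.
v₁·v₂ = (-3)*(-2) + (-2)*(0) + (-2)*(-2) = 6 + 0 + 4 = 10.
Two vectors are orthogonal iff their dot product is 0; here the dot product is 10, so the vectors are not orthogonal.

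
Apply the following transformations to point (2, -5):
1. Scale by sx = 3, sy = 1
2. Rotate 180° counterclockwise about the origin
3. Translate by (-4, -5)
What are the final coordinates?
(-10, 0)

Step 1: Scale → (6, -5)
Step 2: Rotate 180° → (-6, 5)
Step 3: Translate → (-10, 0)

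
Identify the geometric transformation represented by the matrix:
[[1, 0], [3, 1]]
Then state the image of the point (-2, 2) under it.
vertical shear with factor 3; image of (-2, 2) is (-2, -4)

The matrix [[1, 0], [k, 1]] sends (x, y) to (x, 3x + y), leaving the x-coordinate fixed: a vertical shear.
The matrix [[1, 0], [3, 1]] represents: vertical shear with factor 3.
Applying it to (-2, 2): [1·-2 + 0·2, 3·-2 + 1·2] = (-2, -4).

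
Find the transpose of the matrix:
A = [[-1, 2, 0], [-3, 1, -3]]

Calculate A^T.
[[-1, -3], [2, 1], [0, -3]]

The transpose sends entry (i,j) to (j,i); rows become columns.
Row 0 of A: [-1, 2, 0] -> column 0 of A^T.
Row 1 of A: [-3, 1, -3] -> column 1 of A^T.
A^T = [[-1, -3], [2, 1], [0, -3]]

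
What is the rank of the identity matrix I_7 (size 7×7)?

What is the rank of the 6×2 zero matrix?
rank(I_7) = 7, rank(0) = 0

The identity I_7 has 7 columns that are the standard basis vectors e_1, …, e_7. These are linearly independent, so all 7 columns are pivots and rank(I_7) = 7.
The 6×2 zero matrix has every entry zero, so every row is the zero row and there are no pivots; rank(0) = 0.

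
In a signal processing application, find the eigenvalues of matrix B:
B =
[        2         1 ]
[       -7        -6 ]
λ = -5, 1

Solve det(B - λI) = 0. For a 2×2 matrix the characteristic equation is λ² - (trace)λ + det = 0.
trace(B) = a + d = 2 - 6 = -4.
det(B) = a*d - b*c = (2)*(-6) - (1)*(-7) = -12 + 7 = -5.
Characteristic equation: λ² - (-4)λ + (-5) = 0.
Discriminant = (-4)² - 4*(-5) = 16 + 20 = 36.
λ = (-4 ± √36) / 2 = (-4 ± 6) / 2 = -5, 1.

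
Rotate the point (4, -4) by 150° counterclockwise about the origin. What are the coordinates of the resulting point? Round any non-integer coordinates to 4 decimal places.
(-1.4641, 5.4641)

Rotation matrix R(θ) = [[cos θ, -sin θ], [sin θ, cos θ]]; for θ = 150°:
R = [[-√3/2, -1/2], [1/2, -√3/2]]
Result: R × [4, -4]ᵀ = [-√3/2·4 + (-1/2)·-4, 1/2·4 + (-√3/2)·-4]ᵀ = (-1.4641, 5.4641)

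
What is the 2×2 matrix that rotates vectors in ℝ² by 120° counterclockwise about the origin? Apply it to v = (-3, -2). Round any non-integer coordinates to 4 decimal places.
R = [[-1/2, -√3/2], [√3/2, -1/2]]; R·v = (3.2321, -1.5981)

A counterclockwise rotation by angle θ in ℝ² has matrix R(θ) = [[cos θ, -sin θ], [sin θ, cos θ]].
For θ = 120°: cos θ = -1/2, sin θ = √3/2.
R(120°) = [[-1/2, -√3/2], [√3/2, -1/2]].
R·v = [-1/2·-3 + (-√3/2)·-2, √3/2·-3 + -1/2·-2] = (3.2321, -1.5981).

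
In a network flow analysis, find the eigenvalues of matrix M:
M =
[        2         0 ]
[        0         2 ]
λ = 2, 2

Solve det(M - λI) = 0. For a 2×2 matrix the characteristic equation is λ² - (trace)λ + det = 0.
trace(M) = a + d = 2 + 2 = 4.
det(M) = a*d - b*c = (2)*(2) - (0)*(0) = 4 - 0 = 4.
Characteristic equation: λ² - (4)λ + (4) = 0.
Discriminant = (4)² - 4*(4) = 16 - 16 = 0.
λ = (4 ± √0) / 2 = (4 ± 0) / 2 = 2, 2.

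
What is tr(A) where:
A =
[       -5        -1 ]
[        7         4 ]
tr(A) = -5 + 4 = -1

The trace of a square matrix is the sum of its diagonal entries.
Diagonal entries of A: A[0][0] = -5, A[1][1] = 4.
tr(A) = -5 + 4 = -1.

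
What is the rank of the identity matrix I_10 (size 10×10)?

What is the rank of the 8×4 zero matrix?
rank(I_10) = 10, rank(0) = 0

The identity I_10 has 10 columns that are the standard basis vectors e_1, …, e_10. These are linearly independent, so all 10 columns are pivots and rank(I_10) = 10.
The 8×4 zero matrix has every entry zero, so every row is the zero row and there are no pivots; rank(0) = 0.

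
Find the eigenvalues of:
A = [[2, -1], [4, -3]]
λ = -2, 1

Solve det(A - λI) = 0. For a 2×2 matrix this is λ² - (trace)λ + det = 0.
trace(A) = 2 - 3 = -1.
det(A) = (2)*(-3) - (-1)*(4) = -6 + 4 = -2.
Characteristic equation: λ² - (-1)λ + (-2) = 0.
Discriminant: (-1)² - 4*(-2) = 1 + 8 = 9.
Roots: λ = (-1 ± √9) / 2 = -2, 1.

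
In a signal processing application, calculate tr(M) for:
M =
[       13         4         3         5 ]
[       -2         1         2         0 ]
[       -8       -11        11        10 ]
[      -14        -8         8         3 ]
tr(M) = 13 + 1 + 11 + 3 = 28

The trace of a square matrix is the sum of its diagonal entries.
Diagonal entries of M: M[0][0] = 13, M[1][1] = 1, M[2][2] = 11, M[3][3] = 3.
tr(M) = 13 + 1 + 11 + 3 = 28.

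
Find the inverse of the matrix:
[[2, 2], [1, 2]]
[[1, -1], [-1/2, 1]]

For [[a,b],[c,d]], inverse = (1/det)·[[d,-b],[-c,a]]
det = 2·2 - 2·1 = 2
Inverse = (1/2)·[[2, -2], [-1, 2]]
        = [[1, -1], [-1/2, 1]]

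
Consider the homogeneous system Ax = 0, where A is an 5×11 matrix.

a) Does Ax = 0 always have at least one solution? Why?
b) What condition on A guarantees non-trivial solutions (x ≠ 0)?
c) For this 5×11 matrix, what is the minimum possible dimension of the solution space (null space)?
a) Yes, x = 0 is always a solution. b) When A has linearly dependent columns (rank < n). c) Minimum nullity = 6.

a) x = 0 satisfies A·0 = 0, so the zero vector is always a solution.
b) Non-trivial solutions exist iff the columns of A are linearly dependent, equivalently rank(A) < n (the number of columns).
c) By rank-nullity, rank(A) + nullity(A) = n = 11. Since A has only 5 rows, rank(A) ≤ 5, so nullity(A) ≥ 11 - 5 = 6.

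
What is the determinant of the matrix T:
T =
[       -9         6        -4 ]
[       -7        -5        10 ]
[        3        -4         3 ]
det(T) = -91

Expand along row 0 (cofactor expansion): det(T) = a*(e*i - f*h) - b*(d*i - f*g) + c*(d*h - e*g), where the 3×3 is [[a, b, c], [d, e, f], [g, h, i]].
Minor M_00 = (-5)*(3) - (10)*(-4) = -15 + 40 = 25.
Minor M_01 = (-7)*(3) - (10)*(3) = -21 - 30 = -51.
Minor M_02 = (-7)*(-4) - (-5)*(3) = 28 + 15 = 43.
det(T) = (-9)*(25) - (6)*(-51) + (-4)*(43) = -225 + 306 - 172 = -91.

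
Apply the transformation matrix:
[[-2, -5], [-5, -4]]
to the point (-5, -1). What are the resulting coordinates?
(15, 29)

Matrix multiplication:
[[-2, -5], [-5, -4]] × [-5, -1]ᵀ
= [-2×-5 + -5×-1, -5×-5 + -4×-1]ᵀ
= [15.0000, 29.0000]ᵀ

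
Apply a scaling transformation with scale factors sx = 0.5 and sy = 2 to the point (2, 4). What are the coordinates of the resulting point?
(1.0, 8)

Scaling matrix:
[[0.50, 0], [0, 2]]
Result: (2 × 0.5, 4 × 2) = (1.0, 8)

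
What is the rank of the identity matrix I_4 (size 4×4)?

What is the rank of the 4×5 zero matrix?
rank(I_4) = 4, rank(0) = 0

The identity I_4 has 4 columns that are the standard basis vectors e_1, …, e_4. These are linearly independent, so all 4 columns are pivots and rank(I_4) = 4.
The 4×5 zero matrix has every entry zero, so every row is the zero row and there are no pivots; rank(0) = 0.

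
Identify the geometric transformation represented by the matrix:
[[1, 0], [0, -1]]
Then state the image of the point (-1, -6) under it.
reflection across the x-axis; image of (-1, -6) is (-1, 6)

This is a symmetric orthogonal matrix with determinant -1, which characterizes a reflection in ℝ².
The matrix [[1, 0], [0, -1]] represents: reflection across the x-axis.
Applying it to (-1, -6): [1·-1 + 0·-6, 0·-1 + -1·-6] = (-1, 6).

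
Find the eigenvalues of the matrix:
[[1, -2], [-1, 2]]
λ = 0 and λ = 3

Characteristic equation: det(A - λI) = 0
λ² - (trace)λ + (det) = 0
λ² - (3)λ + (0) = 0
λ² - 3λ + 0 = 0
Solving: λ = 0, 3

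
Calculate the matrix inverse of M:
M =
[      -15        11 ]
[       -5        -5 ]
det(M) = 130
M⁻¹ =
[    -1/26   -11/130 ]
[     1/26     -3/26 ]

For a 2×2 matrix M = [[a, b], [c, d]] with det(M) ≠ 0, M⁻¹ = (1/det(M)) * [[d, -b], [-c, a]].
det(M) = (-15)*(-5) - (11)*(-5) = 75 + 55 = 130.
M⁻¹ = (1/130) * [[-5, -11], [5, -15]].
Dividing each entry by 130 and reducing:
M⁻¹ =
[    -1/26   -11/130 ]
[     1/26     -3/26 ]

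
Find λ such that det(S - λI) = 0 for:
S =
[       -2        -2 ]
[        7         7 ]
λ = 0, 5

Solve det(S - λI) = 0. For a 2×2 matrix the characteristic equation is λ² - (trace)λ + det = 0.
trace(S) = a + d = -2 + 7 = 5.
det(S) = a*d - b*c = (-2)*(7) - (-2)*(7) = -14 + 14 = 0.
Characteristic equation: λ² - (5)λ + (0) = 0.
Discriminant = (5)² - 4*(0) = 25 - 0 = 25.
λ = (5 ± √25) / 2 = (5 ± 5) / 2 = 0, 5.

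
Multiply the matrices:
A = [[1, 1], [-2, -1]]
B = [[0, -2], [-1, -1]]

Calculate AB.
[[-1, -3], [1, 5]]

Each entry (i,j) of AB = sum over k of A[i][k]*B[k][j].
(AB)[0][0] = (1)*(0) + (1)*(-1) = -1
(AB)[0][1] = (1)*(-2) + (1)*(-1) = -3
(AB)[1][0] = (-2)*(0) + (-1)*(-1) = 1
(AB)[1][1] = (-2)*(-2) + (-1)*(-1) = 5
AB = [[-1, -3], [1, 5]]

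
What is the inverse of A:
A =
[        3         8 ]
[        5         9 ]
det(A) = -13
A⁻¹ =
[    -9/13      8/13 ]
[     5/13     -3/13 ]

For a 2×2 matrix A = [[a, b], [c, d]] with det(A) ≠ 0, A⁻¹ = (1/det(A)) * [[d, -b], [-c, a]].
det(A) = (3)*(9) - (8)*(5) = 27 - 40 = -13.
A⁻¹ = (1/-13) * [[9, -8], [-5, 3]].
Dividing each entry by -13 and reducing:
A⁻¹ =
[    -9/13      8/13 ]
[     5/13     -3/13 ]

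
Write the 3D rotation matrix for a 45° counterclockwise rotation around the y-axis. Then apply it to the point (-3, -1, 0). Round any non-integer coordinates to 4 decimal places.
R = [[√2/2, 0, √2/2], [0, 1, 0], [-√2/2, 0, √2/2]]; R·(-3, -1, 0) = (-2.1213, -1.0000, 2.1213)

Rotation matrix for 45° around y-axis:
cos(45°) = √2/2, sin(45°) = √2/2
R = [[√2/2, 0, √2/2], [0, 1, 0], [-√2/2, 0, √2/2]]
Apply to (-3, -1, 0): R·[-3, -1, 0]ᵀ = (-2.1213, -1.0000, 2.1213)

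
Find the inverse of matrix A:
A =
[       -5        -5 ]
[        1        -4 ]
det(A) = 25
A⁻¹ =
[    -4/25       1/5 ]
[    -1/25      -1/5 ]

For a 2×2 matrix A = [[a, b], [c, d]] with det(A) ≠ 0, A⁻¹ = (1/det(A)) * [[d, -b], [-c, a]].
det(A) = (-5)*(-4) - (-5)*(1) = 20 + 5 = 25.
A⁻¹ = (1/25) * [[-4, 5], [-1, -5]].
Dividing each entry by 25 and reducing:
A⁻¹ =
[    -4/25       1/5 ]
[    -1/25      -1/5 ]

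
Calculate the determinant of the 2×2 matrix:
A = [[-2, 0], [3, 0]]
0

For A = [[a, b], [c, d]], det(A) = a*d - b*c.
det(A) = (-2)*(0) - (0)*(3) = 0 - 0 = 0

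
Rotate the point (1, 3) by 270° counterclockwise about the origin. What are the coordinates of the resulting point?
(3, -1)

Rotation matrix R(θ) = [[cos θ, -sin θ], [sin θ, cos θ]]; for θ = 270°:
R = [[0, 1], [-1, 0]]
Result: R × [1, 3]ᵀ = [0·1 + (1)·3, -1·1 + (0)·3]ᵀ = (3, -1)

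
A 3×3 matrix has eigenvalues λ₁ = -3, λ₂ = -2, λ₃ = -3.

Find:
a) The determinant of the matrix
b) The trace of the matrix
det = -18, trace = -8

Two standard eigenvalue identities:
- det(A) equals the product of the eigenvalues (counted with multiplicity).
- trace(A) equals the sum of the eigenvalues.
det(A) = (-3)*(-2)*(-3) = -18.
trace(A) = -3 - 2 - 3 = -8.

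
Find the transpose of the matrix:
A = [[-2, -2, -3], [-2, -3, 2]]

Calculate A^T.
[[-2, -2], [-2, -3], [-3, 2]]

The transpose sends entry (i,j) to (j,i); rows become columns.
Row 0 of A: [-2, -2, -3] -> column 0 of A^T.
Row 1 of A: [-2, -3, 2] -> column 1 of A^T.
A^T = [[-2, -2], [-2, -3], [-3, 2]]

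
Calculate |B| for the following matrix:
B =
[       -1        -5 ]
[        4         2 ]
det(B) = 18

For a 2×2 matrix [[a, b], [c, d]], det = a*d - b*c.
det(B) = (-1)*(2) - (-5)*(4) = -2 + 20 = 18.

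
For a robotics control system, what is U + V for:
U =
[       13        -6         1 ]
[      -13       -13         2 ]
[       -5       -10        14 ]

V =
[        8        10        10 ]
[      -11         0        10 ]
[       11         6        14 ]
U + V =
[       21         4        11 ]
[      -24       -13        12 ]
[        6        -4        28 ]

Matrix addition is elementwise: (U+V)[i][j] = U[i][j] + V[i][j].
  (U+V)[0][0] = (13) + (8) = 21
  (U+V)[0][1] = (-6) + (10) = 4
  (U+V)[0][2] = (1) + (10) = 11
  (U+V)[1][0] = (-13) + (-11) = -24
  (U+V)[1][1] = (-13) + (0) = -13
  (U+V)[1][2] = (2) + (10) = 12
  (U+V)[2][0] = (-5) + (11) = 6
  (U+V)[2][1] = (-10) + (6) = -4
  (U+V)[2][2] = (14) + (14) = 28
U + V =
[       21         4        11 ]
[      -24       -13        12 ]
[        6        -4        28 ]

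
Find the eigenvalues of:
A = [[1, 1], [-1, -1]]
λ = 0, 0

Solve det(A - λI) = 0. For a 2×2 matrix this is λ² - (trace)λ + det = 0.
trace(A) = 1 - 1 = 0.
det(A) = (1)*(-1) - (1)*(-1) = -1 + 1 = 0.
Characteristic equation: λ² - (0)λ + (0) = 0.
Discriminant: (0)² - 4*(0) = 0 - 0 = 0.
Roots: λ = (0 ± √0) / 2 = 0, 0.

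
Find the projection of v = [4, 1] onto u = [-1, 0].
[4, 0]

The projection of v onto u is proj_u(v) = ((v·u) / (u·u)) · u.
v·u = (4)*(-1) + (1)*(0) = -4.
u·u = (-1)*(-1) + (0)*(0) = 1.
coefficient = -4 / 1 = -4.
proj_u(v) = -4 · [-1, 0] = [4, 0].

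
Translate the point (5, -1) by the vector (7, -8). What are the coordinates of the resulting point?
(12, -9)

Translation by (7, -8):
x' = 5 + 7 = 12
y' = -1 + -8 = -9
Homogeneous matrix: [[1, 0, 7], [0, 1, -8], [0, 0, 1]]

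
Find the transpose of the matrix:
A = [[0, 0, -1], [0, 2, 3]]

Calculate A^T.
[[0, 0], [0, 2], [-1, 3]]

The transpose sends entry (i,j) to (j,i); rows become columns.
Row 0 of A: [0, 0, -1] -> column 0 of A^T.
Row 1 of A: [0, 2, 3] -> column 1 of A^T.
A^T = [[0, 0], [0, 2], [-1, 3]]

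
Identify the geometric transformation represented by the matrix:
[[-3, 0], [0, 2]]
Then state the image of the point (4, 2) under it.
non-uniform scaling by (-3, 2); image of (4, 2) is (-12, 4)

This is diagonal with distinct entries, so it scales the x-axis by -3 and the y-axis by 2.
The matrix [[-3, 0], [0, 2]] represents: non-uniform scaling by (-3, 2).
Applying it to (4, 2): [-3·4 + 0·2, 0·4 + 2·2] = (-12, 4).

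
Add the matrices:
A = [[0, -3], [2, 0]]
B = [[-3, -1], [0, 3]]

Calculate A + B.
[[-3, -4], [2, 3]]

Add corresponding elements:
(0)+(-3)=-3
(-3)+(-1)=-4
(2)+(0)=2
(0)+(3)=3
A + B = [[-3, -4], [2, 3]]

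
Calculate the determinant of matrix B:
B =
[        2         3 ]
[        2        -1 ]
det(B) = -8

For a 2×2 matrix [[a, b], [c, d]], det = a*d - b*c.
det(B) = (2)*(-1) - (3)*(2) = -2 - 6 = -8.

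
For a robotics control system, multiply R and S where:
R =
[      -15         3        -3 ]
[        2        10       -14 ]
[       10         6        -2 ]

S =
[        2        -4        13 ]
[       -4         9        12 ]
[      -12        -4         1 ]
RS =
[       -6        99      -162 ]
[      132       138       132 ]
[       20        22       200 ]

Matrix multiplication: (RS)[i][j] = sum over k of R[i][k] * S[k][j].
  (RS)[0][0] = (-15)*(2) + (3)*(-4) + (-3)*(-12) = -6
  (RS)[0][1] = (-15)*(-4) + (3)*(9) + (-3)*(-4) = 99
  (RS)[0][2] = (-15)*(13) + (3)*(12) + (-3)*(1) = -162
  (RS)[1][0] = (2)*(2) + (10)*(-4) + (-14)*(-12) = 132
  (RS)[1][1] = (2)*(-4) + (10)*(9) + (-14)*(-4) = 138
  (RS)[1][2] = (2)*(13) + (10)*(12) + (-14)*(1) = 132
  (RS)[2][0] = (10)*(2) + (6)*(-4) + (-2)*(-12) = 20
  (RS)[2][1] = (10)*(-4) + (6)*(9) + (-2)*(-4) = 22
  (RS)[2][2] = (10)*(13) + (6)*(12) + (-2)*(1) = 200
RS =
[       -6        99      -162 ]
[      132       138       132 ]
[       20        22       200 ]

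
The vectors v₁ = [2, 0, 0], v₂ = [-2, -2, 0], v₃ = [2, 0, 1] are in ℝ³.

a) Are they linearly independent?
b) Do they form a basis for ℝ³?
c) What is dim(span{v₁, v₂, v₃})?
Yes independent, yes basis, dim = 3

Stack v₁, v₂, v₃ as rows of a 3×3 matrix.
[[2, 0, 0]; [-2, -2, 0]; [2, 0, 1]] is already lower triangular with nonzero diagonal entries (2, -2, 1), so its determinant is the product of the diagonal entries, det = (2)·(-2)·(1) = -4 ≠ 0, and the rows are linearly independent.
Three linearly independent vectors in ℝ³ form a basis for ℝ³, so dim(span{v₁,v₂,v₃}) = 3.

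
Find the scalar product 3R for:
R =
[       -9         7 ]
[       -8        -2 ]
3R =
[      -27        21 ]
[      -24        -6 ]

Scalar multiplication is elementwise: (3R)[i][j] = 3 * R[i][j].
  (3R)[0][0] = 3 * (-9) = -27
  (3R)[0][1] = 3 * (7) = 21
  (3R)[1][0] = 3 * (-8) = -24
  (3R)[1][1] = 3 * (-2) = -6
3R =
[      -27        21 ]
[      -24        -6 ]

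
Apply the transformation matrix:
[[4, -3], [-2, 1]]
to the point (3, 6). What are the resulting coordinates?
(-6, 0)

Matrix multiplication:
[[4, -3], [-2, 1]] × [3, 6]ᵀ
= [4×3 + -3×6, -2×3 + 1×6]ᵀ
= [-6.0000, 0.0000]ᵀ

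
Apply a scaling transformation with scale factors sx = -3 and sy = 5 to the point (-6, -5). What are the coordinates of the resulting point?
(18, -25)

Scaling matrix:
[[-3, 0], [0, 5]]
Result: (-6 × -3, -5 × 5) = (18, -25)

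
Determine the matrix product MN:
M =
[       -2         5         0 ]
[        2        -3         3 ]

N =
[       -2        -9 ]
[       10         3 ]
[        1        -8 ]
MN =
[       54        33 ]
[      -31       -51 ]

Matrix multiplication: (MN)[i][j] = sum over k of M[i][k] * N[k][j].
  (MN)[0][0] = (-2)*(-2) + (5)*(10) + (0)*(1) = 54
  (MN)[0][1] = (-2)*(-9) + (5)*(3) + (0)*(-8) = 33
  (MN)[1][0] = (2)*(-2) + (-3)*(10) + (3)*(1) = -31
  (MN)[1][1] = (2)*(-9) + (-3)*(3) + (3)*(-8) = -51
MN =
[       54        33 ]
[      -31       -51 ]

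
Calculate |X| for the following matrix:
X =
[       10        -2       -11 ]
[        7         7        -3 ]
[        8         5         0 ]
det(X) = 429

Expand along row 0 (cofactor expansion): det(X) = a*(e*i - f*h) - b*(d*i - f*g) + c*(d*h - e*g), where the 3×3 is [[a, b, c], [d, e, f], [g, h, i]].
Minor M_00 = (7)*(0) - (-3)*(5) = 0 + 15 = 15.
Minor M_01 = (7)*(0) - (-3)*(8) = 0 + 24 = 24.
Minor M_02 = (7)*(5) - (7)*(8) = 35 - 56 = -21.
det(X) = (10)*(15) - (-2)*(24) + (-11)*(-21) = 150 + 48 + 231 = 429.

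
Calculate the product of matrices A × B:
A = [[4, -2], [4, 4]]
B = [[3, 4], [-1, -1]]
[[14, 18], [8, 12]]

Matrix multiplication:
C[0][0] = 4×3 + -2×-1 = 14
C[0][1] = 4×4 + -2×-1 = 18
C[1][0] = 4×3 + 4×-1 = 8
C[1][1] = 4×4 + 4×-1 = 12
Result: [[14, 18], [8, 12]]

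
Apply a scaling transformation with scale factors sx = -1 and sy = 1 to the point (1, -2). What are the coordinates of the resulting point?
(-1, -2)

Scaling matrix:
[[-1, 0], [0, 1]]
Result: (1 × -1, -2 × 1) = (-1, -2)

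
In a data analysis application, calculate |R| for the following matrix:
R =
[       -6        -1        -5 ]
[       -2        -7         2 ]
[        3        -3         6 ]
det(R) = 63

Expand along row 0 (cofactor expansion): det(R) = a*(e*i - f*h) - b*(d*i - f*g) + c*(d*h - e*g), where the 3×3 is [[a, b, c], [d, e, f], [g, h, i]].
Minor M_00 = (-7)*(6) - (2)*(-3) = -42 + 6 = -36.
Minor M_01 = (-2)*(6) - (2)*(3) = -12 - 6 = -18.
Minor M_02 = (-2)*(-3) - (-7)*(3) = 6 + 21 = 27.
det(R) = (-6)*(-36) - (-1)*(-18) + (-5)*(27) = 216 - 18 - 135 = 63.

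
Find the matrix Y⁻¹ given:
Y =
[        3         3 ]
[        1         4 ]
det(Y) = 9
Y⁻¹ =
[      4/9      -1/3 ]
[     -1/9       1/3 ]

For a 2×2 matrix Y = [[a, b], [c, d]] with det(Y) ≠ 0, Y⁻¹ = (1/det(Y)) * [[d, -b], [-c, a]].
det(Y) = (3)*(4) - (3)*(1) = 12 - 3 = 9.
Y⁻¹ = (1/9) * [[4, -3], [-1, 3]].
Dividing each entry by 9 and reducing:
Y⁻¹ =
[      4/9      -1/3 ]
[     -1/9       1/3 ]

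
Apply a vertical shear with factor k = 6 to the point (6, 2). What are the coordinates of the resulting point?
(6, 38)

Shear matrix for vertical shear with factor k = 6:
[[1, 0], [6, 1]]
Result: (6, 2) → (6, 38)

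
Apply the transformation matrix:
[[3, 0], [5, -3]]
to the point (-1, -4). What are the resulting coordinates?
(-3, 7)

Matrix multiplication:
[[3, 0], [5, -3]] × [-1, -4]ᵀ
= [3×-1 + 0×-4, 5×-1 + -3×-4]ᵀ
= [-3.0000, 7.0000]ᵀ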